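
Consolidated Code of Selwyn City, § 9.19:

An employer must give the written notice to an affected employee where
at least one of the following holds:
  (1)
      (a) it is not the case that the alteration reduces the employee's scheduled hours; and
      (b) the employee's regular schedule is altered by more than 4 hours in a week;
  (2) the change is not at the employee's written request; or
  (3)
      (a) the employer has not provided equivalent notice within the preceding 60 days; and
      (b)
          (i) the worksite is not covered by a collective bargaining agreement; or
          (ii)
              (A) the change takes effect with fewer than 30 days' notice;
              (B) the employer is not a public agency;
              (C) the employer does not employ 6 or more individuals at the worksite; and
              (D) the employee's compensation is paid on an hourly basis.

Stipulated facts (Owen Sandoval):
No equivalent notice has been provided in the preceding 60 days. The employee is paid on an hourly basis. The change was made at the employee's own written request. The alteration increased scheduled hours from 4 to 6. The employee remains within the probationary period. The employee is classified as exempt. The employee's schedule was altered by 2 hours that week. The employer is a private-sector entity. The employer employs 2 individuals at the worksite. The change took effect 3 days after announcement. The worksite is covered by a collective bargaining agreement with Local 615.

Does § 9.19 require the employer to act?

(a) not (hours reduced) — met.
(b) schedule shift > 4h — fails.
(1) = T AND F = false.
(2) not employee-requested — not satisfied.
(a) no recent notice — holds.
(i) no CBA — not met.
(A) < 30 days' notice — met.
(B) not (public agency) — holds.
(C) not (≥ 6 at site) — met.
(D) hourly-paid — holds.
(ii) = T AND T AND T AND T = true.
(b) = F OR T = true.
(3): T AND T → true.
Overall = F OR F OR T = true.

Yes — required.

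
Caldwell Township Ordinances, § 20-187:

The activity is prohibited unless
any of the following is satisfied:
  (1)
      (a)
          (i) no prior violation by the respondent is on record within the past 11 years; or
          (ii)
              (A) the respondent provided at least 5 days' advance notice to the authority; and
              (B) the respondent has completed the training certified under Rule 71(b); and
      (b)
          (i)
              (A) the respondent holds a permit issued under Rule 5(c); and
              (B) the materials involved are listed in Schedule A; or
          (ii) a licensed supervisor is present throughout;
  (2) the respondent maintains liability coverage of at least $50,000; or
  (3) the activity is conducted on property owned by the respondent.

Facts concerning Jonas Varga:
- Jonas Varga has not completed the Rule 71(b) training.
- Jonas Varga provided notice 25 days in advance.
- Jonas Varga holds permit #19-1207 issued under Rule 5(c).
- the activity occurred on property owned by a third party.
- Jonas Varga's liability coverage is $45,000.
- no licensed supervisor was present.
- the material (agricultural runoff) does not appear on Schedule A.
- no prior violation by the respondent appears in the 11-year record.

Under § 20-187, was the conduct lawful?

No — unlawful.

(i) no prior violation — satisfied.
(A) ≥5 days' notice — met.
(B) training certified — not met.
So (ii) is not satisfied (T AND F).
So (a) is satisfied (T OR F).
(A) holds permit — met.
(B) Schedule A material — not met.
So (i) is not satisfied (T AND F).
(ii) supervisor present — not met.
(b) = F OR F = false.
(1) = T AND F = false.
(2) coverage ≥ $50,000 — not satisfied.
(3) own property — fails.
Overall = F OR F OR F = false.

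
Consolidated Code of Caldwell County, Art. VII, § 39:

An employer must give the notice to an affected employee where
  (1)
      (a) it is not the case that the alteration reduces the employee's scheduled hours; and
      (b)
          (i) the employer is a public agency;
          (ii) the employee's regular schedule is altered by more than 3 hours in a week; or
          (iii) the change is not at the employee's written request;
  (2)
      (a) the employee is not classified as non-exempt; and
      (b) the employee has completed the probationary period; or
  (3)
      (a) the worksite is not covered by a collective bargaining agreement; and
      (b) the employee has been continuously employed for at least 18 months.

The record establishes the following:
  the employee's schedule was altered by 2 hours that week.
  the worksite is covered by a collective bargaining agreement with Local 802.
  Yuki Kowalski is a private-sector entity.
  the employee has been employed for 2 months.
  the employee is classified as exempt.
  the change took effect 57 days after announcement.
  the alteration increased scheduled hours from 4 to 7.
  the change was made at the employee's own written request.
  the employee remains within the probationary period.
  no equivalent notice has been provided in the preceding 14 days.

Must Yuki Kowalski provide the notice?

No — not required.

(a) not (hours reduced) — met.
(i) public agency — fails.
(ii) schedule shift > 3h — not satisfied.
(iii) not employee-requested — fails.
(b): F OR F OR F → false.
(1): T AND F → false.
(a) not (non-exempt) — met.
(b) past probation — not met.
So (2) is not satisfied (T AND F).
(a) no CBA — fails.
(b) tenure ≥ 18 mo. — fails.
(3): F AND F → false.
So Overall is not satisfied (F OR F OR F).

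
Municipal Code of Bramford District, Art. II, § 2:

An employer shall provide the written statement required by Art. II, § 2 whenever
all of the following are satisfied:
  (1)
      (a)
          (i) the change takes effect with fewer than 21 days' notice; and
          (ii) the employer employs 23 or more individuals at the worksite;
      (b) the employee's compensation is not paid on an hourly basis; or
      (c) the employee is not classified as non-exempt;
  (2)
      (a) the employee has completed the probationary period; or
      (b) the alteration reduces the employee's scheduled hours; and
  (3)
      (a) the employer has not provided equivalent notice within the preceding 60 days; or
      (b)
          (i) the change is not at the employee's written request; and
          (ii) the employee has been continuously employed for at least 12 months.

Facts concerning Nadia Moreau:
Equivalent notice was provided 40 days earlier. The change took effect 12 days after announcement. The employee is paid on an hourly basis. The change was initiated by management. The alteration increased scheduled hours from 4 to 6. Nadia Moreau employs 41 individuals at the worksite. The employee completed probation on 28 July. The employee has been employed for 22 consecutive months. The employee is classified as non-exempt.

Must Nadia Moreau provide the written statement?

(i) < 21 days' notice — satisfied.
(ii) ≥ 23 at site — met.
(a): T AND T → true.
(b) not (hourly-paid) — not met.
(c) not (non-exempt) — fails.
So (1) is satisfied (T OR F OR F).
(a) past probation — holds.
(b) hours reduced — not met.
(2): T OR F → true.
(a) no recent notice — not met.
(i) not employee-requested — holds.
(ii) tenure ≥ 12 mo. — satisfied.
So (b) is satisfied (T AND T).
(3) = F OR T = true.
So Overall is satisfied (T AND T AND T).

Yes — required.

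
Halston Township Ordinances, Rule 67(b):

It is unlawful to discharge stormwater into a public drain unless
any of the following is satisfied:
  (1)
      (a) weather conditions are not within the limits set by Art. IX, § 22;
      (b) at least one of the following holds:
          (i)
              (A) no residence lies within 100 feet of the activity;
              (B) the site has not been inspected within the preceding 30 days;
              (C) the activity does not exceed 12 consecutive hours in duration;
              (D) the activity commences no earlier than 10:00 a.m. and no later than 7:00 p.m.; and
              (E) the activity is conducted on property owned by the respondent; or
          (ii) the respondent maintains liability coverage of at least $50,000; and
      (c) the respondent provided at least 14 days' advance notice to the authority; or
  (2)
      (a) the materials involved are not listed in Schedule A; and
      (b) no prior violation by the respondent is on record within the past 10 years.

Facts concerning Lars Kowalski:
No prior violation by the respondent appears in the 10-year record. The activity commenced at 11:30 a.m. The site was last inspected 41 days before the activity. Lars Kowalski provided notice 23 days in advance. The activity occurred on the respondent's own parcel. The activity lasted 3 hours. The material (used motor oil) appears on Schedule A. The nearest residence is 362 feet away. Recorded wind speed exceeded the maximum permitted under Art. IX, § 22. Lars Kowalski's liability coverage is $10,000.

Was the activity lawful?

(a) not (weather ok) — holds.
(A) no residence in 100 ft — holds.
(B) not (site inspected) — holds.
(C) ≤ 12 hrs duration — satisfied.
(D) start within hours — satisfied.
(E) own property — met.
(i): T AND T AND T AND T AND T → true.
(ii) coverage ≥ $50,000 — not satisfied.
(b) = T OR F = true.
(c) ≥14 days' notice — holds.
So (1) is satisfied (T AND T AND T).
(a) not (Schedule A material) — not satisfied.
(b) no prior violation — satisfied.
(2): F AND T → false.
Overall: T OR F → true.

Yes — lawful.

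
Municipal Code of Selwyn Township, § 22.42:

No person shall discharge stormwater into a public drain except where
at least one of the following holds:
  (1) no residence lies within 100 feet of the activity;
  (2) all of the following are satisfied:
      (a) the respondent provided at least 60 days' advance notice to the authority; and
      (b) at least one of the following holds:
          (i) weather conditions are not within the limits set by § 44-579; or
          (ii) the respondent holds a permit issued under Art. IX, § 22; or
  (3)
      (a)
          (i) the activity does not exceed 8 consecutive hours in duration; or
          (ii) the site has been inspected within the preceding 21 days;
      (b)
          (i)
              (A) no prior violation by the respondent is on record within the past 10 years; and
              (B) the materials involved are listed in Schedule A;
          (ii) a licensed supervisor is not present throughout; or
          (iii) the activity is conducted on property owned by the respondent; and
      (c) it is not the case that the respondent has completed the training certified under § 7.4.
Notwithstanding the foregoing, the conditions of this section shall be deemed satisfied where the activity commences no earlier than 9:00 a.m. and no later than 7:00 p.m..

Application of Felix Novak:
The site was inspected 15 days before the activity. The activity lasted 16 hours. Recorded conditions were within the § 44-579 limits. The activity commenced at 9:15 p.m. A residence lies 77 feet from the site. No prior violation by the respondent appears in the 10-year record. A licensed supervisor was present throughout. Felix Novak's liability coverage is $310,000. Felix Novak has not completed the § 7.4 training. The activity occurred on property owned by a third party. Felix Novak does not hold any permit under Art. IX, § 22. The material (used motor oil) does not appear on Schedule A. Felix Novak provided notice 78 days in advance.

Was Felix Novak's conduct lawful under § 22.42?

(1) no residence in 100 ft — not met.
(a) ≥60 days' notice — satisfied.
(i) not (weather ok) — not satisfied.
(ii) holds permit — not met.
So (b) is not satisfied (F OR F).
So (2) is not satisfied (T AND F).
(i) ≤ 8 hrs duration — not satisfied.
(ii) site inspected — met.
So (a) is satisfied (F OR T).
(A) no prior violation — holds.
(B) Schedule A material — not satisfied.
So (i) is not satisfied (T AND F).
(ii) not (supervisor present) — not met.
(iii) own property — fails.
(b): F OR F OR F → false.
(c) not (training certified) — holds.
So (3) is not satisfied (T AND F AND T).
Overall = F OR F OR F = false.
Exception (start within hours) — not satisfied.
Result: main false OR exception false → false.

No — unlawful.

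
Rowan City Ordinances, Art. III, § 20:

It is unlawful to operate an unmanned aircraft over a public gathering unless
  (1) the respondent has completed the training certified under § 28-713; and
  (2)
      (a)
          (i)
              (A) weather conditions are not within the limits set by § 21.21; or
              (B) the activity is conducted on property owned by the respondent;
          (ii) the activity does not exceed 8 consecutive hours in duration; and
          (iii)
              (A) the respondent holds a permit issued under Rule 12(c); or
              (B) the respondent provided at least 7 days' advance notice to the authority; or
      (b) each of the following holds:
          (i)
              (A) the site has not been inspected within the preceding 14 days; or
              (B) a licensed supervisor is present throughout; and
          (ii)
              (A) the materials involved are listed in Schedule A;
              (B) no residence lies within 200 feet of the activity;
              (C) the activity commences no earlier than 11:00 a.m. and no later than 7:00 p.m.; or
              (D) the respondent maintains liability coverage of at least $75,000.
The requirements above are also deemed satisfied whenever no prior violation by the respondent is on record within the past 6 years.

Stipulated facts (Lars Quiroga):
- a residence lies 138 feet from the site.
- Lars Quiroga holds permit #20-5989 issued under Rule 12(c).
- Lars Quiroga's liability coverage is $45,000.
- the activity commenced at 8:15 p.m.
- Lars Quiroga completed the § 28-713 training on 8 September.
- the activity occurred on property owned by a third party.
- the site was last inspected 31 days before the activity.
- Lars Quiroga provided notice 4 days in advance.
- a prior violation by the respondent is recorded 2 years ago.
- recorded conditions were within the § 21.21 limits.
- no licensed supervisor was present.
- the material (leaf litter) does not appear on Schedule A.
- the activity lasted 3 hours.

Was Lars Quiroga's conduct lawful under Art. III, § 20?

No — unlawful.

(1) training certified — met.
(A) not (weather ok) — fails.
(B) own property — not satisfied.
So (i) is not satisfied (F OR F).
(ii) ≤ 8 hrs duration — met.
(A) holds permit — satisfied.
(B) ≥7 days' notice — not satisfied.
So (iii) is satisfied (T OR F).
So (a) is not satisfied (F AND T AND T).
(A) not (site inspected) — holds.
(B) supervisor present — fails.
(i): T OR F → true.
(A) Schedule A material — not met.
(B) no residence in 200 ft — not met.
(C) start within hours — fails.
(D) coverage ≥ $75,000 — fails.
So (ii) is not satisfied (F OR F OR F OR F).
(b): T AND F → false.
(2): F OR F → false.
So Overall is not satisfied (T AND F).
Exception (no prior violation) — not satisfied.
Result: main false OR exception false → false.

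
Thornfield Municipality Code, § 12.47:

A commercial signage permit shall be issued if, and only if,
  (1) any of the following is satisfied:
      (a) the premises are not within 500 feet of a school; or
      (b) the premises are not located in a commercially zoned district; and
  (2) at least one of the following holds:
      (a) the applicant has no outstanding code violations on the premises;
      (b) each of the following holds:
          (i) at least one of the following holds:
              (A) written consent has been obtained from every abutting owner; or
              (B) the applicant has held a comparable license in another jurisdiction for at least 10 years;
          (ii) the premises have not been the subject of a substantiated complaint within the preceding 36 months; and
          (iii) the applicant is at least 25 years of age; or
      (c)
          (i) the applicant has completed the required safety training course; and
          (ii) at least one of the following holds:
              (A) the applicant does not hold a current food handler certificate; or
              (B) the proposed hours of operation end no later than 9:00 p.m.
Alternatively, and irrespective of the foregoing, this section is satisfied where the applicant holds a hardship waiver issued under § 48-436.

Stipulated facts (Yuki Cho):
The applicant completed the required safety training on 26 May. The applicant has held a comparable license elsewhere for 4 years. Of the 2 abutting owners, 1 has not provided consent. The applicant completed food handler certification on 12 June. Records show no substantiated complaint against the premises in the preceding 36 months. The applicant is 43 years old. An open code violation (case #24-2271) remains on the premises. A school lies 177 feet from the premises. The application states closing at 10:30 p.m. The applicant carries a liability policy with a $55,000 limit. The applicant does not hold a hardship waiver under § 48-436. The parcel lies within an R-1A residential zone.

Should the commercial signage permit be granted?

(a) ≥500 ft from school — not satisfied.
(b) not (commercially zoned) — holds.
(1): F OR T → true.
(a) no code violations — not satisfied.
(A) all abutters consent — fails.
(B) prior license ≥ 10 yr — fails.
(i): F OR F → false.
(ii) no complaint in 36 mo. — holds.
(iii) age ≥ 25 — satisfied.
So (b) is not satisfied (F AND T AND T).
(i) safety training — holds.
(A) not (food handler cert.) — not met.
(B) closes by 9 p.m. — not met.
(ii): F OR F → false.
(c): T AND F → false.
(2): F OR F OR F → false.
So Overall is not satisfied (T AND F).
Exception (hardship waiver) — not satisfied.
Result: main false OR exception false → false.

No — denied.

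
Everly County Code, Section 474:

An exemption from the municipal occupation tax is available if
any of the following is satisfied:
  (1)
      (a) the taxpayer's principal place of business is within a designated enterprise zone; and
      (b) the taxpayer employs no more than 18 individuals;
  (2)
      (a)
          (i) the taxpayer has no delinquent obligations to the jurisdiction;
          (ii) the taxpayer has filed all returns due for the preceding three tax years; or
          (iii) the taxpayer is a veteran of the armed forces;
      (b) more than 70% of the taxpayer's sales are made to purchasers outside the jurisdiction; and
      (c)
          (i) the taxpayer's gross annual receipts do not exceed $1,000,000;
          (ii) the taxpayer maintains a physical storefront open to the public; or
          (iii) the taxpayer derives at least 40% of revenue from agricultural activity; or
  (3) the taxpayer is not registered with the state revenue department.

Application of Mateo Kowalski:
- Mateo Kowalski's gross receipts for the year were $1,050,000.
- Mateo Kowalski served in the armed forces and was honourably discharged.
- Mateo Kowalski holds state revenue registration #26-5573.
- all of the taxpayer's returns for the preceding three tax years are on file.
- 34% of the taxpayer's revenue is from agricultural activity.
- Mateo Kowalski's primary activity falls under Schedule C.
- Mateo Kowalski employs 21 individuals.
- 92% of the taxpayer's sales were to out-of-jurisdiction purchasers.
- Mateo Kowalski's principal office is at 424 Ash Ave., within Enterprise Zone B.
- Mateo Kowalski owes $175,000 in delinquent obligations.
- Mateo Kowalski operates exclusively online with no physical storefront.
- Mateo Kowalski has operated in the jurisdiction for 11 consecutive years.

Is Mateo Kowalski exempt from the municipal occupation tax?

No — not exempt.

(a) in enterprise zone — satisfied.
(b) ≤ 18 employees — fails.
(1) = T AND F = false.
(i) no delinquency — fails.
(ii) returns current — satisfied.
(iii) veteran — satisfied.
(a): F OR T OR T → true.
(b) >70% out-of-jur. sales — holds.
(i) receipts ≤ $1,000,000 — not met.
(ii) has storefront — not met.
(iii) ≥40% agricultural — fails.
So (c) is not satisfied (F OR F OR F).
(2) = T AND T AND F = false.
(3) not (state-registered) — not met.
Overall: F OR F OR F → false.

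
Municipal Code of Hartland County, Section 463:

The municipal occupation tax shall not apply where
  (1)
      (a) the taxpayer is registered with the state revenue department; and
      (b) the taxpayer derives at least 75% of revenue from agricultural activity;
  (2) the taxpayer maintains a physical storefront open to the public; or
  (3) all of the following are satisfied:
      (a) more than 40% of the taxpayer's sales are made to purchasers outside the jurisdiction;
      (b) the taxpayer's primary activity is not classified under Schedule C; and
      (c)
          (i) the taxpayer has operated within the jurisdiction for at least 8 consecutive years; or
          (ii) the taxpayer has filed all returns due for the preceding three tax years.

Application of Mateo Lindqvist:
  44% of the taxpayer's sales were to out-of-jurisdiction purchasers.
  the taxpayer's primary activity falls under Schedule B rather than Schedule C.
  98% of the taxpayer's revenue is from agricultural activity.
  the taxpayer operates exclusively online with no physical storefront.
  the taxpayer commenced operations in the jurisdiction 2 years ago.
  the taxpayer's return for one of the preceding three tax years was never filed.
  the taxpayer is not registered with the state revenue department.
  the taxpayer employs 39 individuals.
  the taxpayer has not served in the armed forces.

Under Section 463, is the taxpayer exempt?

No — not exempt.

(a) state-registered — not met.
(b) ≥75% agricultural — met.
(1): F AND T → false.
(2) has storefront — fails.
(a) >40% out-of-jur. sales — met.
(b) not (Schedule C activity) — holds.
(i) ≥ 8 yrs in jurisdiction — fails.
(ii) returns current — fails.
So (c) is not satisfied (F OR F).
(3): T AND T AND F → false.
So Overall is not satisfied (F OR F OR F).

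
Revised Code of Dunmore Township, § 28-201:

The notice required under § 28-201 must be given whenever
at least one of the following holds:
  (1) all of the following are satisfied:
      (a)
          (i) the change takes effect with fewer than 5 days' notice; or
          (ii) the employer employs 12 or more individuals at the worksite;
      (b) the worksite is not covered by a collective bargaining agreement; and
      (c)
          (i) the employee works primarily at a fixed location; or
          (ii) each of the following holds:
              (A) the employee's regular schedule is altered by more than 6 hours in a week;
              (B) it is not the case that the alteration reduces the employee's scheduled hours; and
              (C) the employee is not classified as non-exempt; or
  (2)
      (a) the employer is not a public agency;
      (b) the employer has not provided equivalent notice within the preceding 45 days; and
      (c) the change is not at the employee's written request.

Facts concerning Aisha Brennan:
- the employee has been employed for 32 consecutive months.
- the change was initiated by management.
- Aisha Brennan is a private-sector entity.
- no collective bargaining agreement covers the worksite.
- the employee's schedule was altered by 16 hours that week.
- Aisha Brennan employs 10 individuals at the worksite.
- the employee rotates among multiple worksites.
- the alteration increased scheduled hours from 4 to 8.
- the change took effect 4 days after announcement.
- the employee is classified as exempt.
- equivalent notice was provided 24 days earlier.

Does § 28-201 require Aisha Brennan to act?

Yes — required.

(i) < 5 days' notice — satisfied.
(ii) ≥ 12 at site — not satisfied.
So (a) is satisfied (T OR F).
(b) no CBA — holds.
(i) fixed location — not met.
(A) schedule shift > 6h — met.
(B) not (hours reduced) — met.
(C) not (non-exempt) — satisfied.
(ii): T AND T AND T → true.
(c): F OR T → true.
(1) = T AND T AND T = true.
(a) not (public agency) — holds.
(b) no recent notice — fails.
(c) not employee-requested — holds.
(2): T AND F AND T → false.
Overall = T OR F = true.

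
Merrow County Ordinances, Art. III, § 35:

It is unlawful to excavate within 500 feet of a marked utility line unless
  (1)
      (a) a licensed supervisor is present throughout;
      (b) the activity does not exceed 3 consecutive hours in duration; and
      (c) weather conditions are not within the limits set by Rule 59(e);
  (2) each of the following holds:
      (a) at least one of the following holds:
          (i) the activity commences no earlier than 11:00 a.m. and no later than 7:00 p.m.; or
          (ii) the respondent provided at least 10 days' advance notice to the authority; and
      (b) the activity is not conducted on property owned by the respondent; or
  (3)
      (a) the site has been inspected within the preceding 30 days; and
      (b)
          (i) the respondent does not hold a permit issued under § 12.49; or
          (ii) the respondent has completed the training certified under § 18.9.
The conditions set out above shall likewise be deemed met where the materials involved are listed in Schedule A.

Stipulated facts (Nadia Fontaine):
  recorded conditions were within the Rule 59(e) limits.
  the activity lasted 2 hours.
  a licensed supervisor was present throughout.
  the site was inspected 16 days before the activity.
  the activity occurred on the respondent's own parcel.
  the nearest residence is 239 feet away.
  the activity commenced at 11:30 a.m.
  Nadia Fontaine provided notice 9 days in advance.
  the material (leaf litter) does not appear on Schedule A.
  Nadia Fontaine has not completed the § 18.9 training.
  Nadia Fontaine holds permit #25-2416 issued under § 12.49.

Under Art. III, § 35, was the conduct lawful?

(a) supervisor present — holds.
(b) ≤ 3 hrs duration — satisfied.
(c) not (weather ok) — fails.
(1) = T AND T AND F = false.
(i) start within hours — met.
(ii) ≥10 days' notice — fails.
(a) = T OR F = true.
(b) not (own property) — not satisfied.
(2): T AND F → false.
(a) site inspected — met.
(i) not (holds permit) — not satisfied.
(ii) training certified — not met.
So (b) is not satisfied (F OR F).
So (3) is not satisfied (T AND F).
So Overall is not satisfied (F OR F OR F).
Exception (Schedule A material) — not satisfied.
Result: main false OR exception false → false.

No — unlawful.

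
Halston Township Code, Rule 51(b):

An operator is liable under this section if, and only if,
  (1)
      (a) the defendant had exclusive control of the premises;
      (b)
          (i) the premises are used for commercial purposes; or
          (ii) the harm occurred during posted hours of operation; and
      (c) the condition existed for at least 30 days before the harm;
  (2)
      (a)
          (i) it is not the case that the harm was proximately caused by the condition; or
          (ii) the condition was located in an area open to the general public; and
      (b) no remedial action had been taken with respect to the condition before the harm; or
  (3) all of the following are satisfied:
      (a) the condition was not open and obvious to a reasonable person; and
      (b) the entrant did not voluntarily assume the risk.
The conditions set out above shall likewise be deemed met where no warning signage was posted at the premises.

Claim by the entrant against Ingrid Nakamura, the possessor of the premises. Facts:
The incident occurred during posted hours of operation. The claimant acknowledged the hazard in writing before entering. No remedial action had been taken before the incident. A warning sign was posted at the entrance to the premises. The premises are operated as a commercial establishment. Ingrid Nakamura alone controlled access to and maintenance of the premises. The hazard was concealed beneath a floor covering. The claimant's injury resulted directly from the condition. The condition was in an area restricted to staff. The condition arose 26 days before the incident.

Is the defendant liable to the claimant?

(a) exclusive control — holds.
(i) commercial use — satisfied.
(ii) during posted hours — met.
So (b) is satisfied (T OR T).
(c) condition ≥30 days old — not satisfied.
(1): T AND T AND F → false.
(i) not (proximate cause) — not met.
(ii) public area — not satisfied.
So (a) is not satisfied (F OR F).
(b) no remedial action — holds.
So (2) is not satisfied (F AND T).
(a) not open/obvious — met.
(b) no assumed risk — not met.
So (3) is not satisfied (T AND F).
So Overall is not satisfied (F OR F OR F).
Exception (no signage posted) — not satisfied.
Result: main false OR exception false → false.

No — not liable.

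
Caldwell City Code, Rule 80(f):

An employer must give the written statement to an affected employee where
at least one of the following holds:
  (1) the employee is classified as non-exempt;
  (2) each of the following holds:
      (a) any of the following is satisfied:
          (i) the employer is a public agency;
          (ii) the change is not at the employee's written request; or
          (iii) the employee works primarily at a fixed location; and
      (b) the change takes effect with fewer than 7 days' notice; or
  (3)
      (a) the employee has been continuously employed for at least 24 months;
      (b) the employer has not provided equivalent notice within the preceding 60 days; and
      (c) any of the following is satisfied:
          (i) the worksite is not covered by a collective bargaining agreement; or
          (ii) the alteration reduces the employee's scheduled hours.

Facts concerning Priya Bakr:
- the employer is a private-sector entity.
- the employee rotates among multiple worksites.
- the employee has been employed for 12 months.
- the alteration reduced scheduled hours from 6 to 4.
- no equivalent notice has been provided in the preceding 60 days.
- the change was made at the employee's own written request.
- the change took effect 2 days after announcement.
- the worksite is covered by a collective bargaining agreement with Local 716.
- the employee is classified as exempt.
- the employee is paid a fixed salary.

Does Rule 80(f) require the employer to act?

No — not required.

(1) non-exempt — fails.
(i) public agency — not met.
(ii) not employee-requested — not met.
(iii) fixed location — not satisfied.
So (a) is not satisfied (F OR F OR F).
(b) < 7 days' notice — satisfied.
(2) = F AND T = false.
(a) tenure ≥ 24 mo. — fails.
(b) no recent notice — satisfied.
(i) no CBA — not satisfied.
(ii) hours reduced — met.
(c) = F OR T = true.
So (3) is not satisfied (F AND T AND T).
Overall: F OR F OR F → false.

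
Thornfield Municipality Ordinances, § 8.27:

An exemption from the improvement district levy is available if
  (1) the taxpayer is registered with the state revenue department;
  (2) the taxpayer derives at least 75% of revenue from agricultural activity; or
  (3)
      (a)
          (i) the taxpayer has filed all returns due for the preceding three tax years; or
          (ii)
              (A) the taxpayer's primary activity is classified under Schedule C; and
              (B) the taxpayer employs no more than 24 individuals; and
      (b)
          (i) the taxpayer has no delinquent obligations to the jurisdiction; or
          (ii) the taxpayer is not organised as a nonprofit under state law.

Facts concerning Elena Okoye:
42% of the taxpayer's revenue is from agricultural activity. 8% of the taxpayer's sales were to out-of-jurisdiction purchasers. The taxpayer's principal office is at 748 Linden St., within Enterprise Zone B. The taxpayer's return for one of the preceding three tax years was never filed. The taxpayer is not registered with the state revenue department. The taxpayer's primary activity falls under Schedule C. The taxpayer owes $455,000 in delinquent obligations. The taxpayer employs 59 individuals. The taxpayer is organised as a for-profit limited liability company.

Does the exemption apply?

No — not exempt.

(1) state-registered — not satisfied.
(2) ≥75% agricultural — fails.
(i) returns current — not met.
(A) Schedule C activity — satisfied.
(B) ≤ 24 employees — not satisfied.
(ii) = T AND F = false.
So (a) is not satisfied (F OR F).
(i) no delinquency — not satisfied.
(ii) not (nonprofit) — holds.
(b): F OR T → true.
(3) = F AND T = false.
Overall: F OR F OR F → false.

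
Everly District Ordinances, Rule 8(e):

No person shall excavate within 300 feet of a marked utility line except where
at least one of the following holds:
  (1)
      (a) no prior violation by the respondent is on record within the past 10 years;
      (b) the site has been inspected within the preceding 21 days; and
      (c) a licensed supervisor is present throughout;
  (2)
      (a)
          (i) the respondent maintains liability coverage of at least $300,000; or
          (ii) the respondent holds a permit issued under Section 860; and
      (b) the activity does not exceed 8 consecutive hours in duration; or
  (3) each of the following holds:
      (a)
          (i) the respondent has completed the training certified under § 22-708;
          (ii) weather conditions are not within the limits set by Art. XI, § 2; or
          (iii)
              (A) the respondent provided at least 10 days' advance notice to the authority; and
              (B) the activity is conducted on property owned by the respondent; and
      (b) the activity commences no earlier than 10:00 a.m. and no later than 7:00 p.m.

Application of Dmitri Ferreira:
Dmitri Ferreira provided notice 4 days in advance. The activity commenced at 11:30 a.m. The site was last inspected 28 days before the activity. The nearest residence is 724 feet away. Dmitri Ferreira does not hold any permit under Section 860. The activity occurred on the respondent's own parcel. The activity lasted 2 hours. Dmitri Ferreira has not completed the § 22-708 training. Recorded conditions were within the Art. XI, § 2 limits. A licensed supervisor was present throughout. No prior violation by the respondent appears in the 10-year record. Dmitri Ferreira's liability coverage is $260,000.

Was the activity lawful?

(a) no prior violation — holds.
(b) site inspected — not met.
(c) supervisor present — met.
So (1) is not satisfied (T AND F AND T).
(i) coverage ≥ $300,000 — not satisfied.
(ii) holds permit — not met.
(a) = F OR F = false.
(b) ≤ 8 hrs duration — holds.
So (2) is not satisfied (F AND T).
(i) training certified — not satisfied.
(ii) not (weather ok) — not satisfied.
(A) ≥10 days' notice — fails.
(B) own property — met.
(iii) = F AND T = false.
So (a) is not satisfied (F OR F OR F).
(b) start within hours — met.
So (3) is not satisfied (F AND T).
Overall = F OR F OR F = false.

No — unlawful.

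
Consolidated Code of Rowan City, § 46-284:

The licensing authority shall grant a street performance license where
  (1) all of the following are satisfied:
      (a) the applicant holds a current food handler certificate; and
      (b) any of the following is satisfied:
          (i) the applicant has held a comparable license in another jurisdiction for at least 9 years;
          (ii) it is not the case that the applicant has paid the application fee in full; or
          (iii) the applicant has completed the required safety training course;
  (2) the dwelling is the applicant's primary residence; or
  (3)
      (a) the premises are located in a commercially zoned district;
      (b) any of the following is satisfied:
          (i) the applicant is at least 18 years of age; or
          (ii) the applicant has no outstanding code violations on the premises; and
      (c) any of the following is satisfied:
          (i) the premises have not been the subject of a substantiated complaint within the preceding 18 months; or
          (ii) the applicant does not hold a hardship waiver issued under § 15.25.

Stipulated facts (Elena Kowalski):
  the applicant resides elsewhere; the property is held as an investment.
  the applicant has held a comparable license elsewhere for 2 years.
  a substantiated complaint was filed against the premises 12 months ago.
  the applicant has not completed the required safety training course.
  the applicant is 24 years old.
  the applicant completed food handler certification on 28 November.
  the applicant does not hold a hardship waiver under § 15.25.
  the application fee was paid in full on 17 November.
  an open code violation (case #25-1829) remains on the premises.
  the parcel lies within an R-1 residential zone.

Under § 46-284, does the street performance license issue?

(a) food handler cert. — satisfied.
(i) prior license ≥ 9 yr — not met.
(ii) not (fee paid) — not met.
(iii) safety training — not met.
(b): F OR F OR F → false.
(1): T AND F → false.
(2) primary residence — not met.
(a) commercially zoned — not met.
(i) age ≥ 18 — holds.
(ii) no code violations — not met.
(b) = T OR F = true.
(i) no complaint in 18 mo. — fails.
(ii) not (hardship waiver) — satisfied.
(c) = F OR T = true.
So (3) is not satisfied (F AND T AND T).
So Overall is not satisfied (F OR F OR F).

No — denied.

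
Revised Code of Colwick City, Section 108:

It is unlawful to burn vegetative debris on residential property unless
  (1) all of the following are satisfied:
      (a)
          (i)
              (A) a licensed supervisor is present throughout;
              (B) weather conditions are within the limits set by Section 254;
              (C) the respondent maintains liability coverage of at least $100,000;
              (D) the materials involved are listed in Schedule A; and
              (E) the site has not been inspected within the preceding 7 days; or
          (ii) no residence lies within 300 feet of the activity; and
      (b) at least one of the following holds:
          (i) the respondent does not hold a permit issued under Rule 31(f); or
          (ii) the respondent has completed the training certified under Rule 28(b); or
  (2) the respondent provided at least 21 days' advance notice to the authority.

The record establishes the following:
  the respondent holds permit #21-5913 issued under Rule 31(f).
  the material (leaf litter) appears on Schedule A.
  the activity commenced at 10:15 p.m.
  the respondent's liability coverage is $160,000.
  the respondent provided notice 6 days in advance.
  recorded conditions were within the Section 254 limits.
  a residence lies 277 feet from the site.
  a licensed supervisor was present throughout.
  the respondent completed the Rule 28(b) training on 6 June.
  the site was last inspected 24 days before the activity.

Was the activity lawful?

Yes — lawful.

(A) supervisor present — holds.
(B) weather ok — holds.
(C) coverage ≥ $100,000 — satisfied.
(D) Schedule A material — satisfied.
(E) not (site inspected) — holds.
(i): T AND T AND T AND T AND T → true.
(ii) no residence in 300 ft — fails.
(a) = T OR F = true.
(i) not (holds permit) — fails.
(ii) training certified — met.
So (b) is satisfied (F OR T).
(1) = T AND T = true.
(2) ≥21 days' notice — not satisfied.
Overall = T OR F = true.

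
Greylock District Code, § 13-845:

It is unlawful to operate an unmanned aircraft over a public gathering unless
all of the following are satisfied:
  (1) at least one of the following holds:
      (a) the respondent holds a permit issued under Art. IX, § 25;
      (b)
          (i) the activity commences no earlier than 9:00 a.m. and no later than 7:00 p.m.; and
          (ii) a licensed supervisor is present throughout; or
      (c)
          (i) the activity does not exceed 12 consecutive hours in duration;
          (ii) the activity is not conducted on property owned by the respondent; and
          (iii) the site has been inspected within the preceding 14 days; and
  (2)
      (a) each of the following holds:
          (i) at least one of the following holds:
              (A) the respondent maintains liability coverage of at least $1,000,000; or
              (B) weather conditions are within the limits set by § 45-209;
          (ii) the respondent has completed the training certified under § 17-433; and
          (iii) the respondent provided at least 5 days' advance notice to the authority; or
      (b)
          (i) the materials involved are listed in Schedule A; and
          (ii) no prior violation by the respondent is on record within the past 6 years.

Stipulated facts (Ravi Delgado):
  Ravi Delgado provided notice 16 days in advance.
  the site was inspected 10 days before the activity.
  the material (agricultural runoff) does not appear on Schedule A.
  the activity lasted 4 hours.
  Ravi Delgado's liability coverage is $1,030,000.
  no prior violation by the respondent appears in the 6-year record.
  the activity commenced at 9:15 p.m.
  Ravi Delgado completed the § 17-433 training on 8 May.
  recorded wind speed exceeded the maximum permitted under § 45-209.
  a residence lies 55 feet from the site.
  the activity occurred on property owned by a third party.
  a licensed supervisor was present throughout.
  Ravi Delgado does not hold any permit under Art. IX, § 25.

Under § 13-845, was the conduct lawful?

(a) holds permit — not met.
(i) start within hours — not met.
(ii) supervisor present — satisfied.
So (b) is not satisfied (F AND T).
(i) ≤ 12 hrs duration — holds.
(ii) not (own property) — met.
(iii) site inspected — holds.
So (c) is satisfied (T AND T AND T).
So (1) is satisfied (F OR F OR T).
(A) coverage ≥ $1,000,000 — holds.
(B) weather ok — not met.
(i): T OR F → true.
(ii) training certified — satisfied.
(iii) ≥5 days' notice — holds.
So (a) is satisfied (T AND T AND T).
(i) Schedule A material — fails.
(ii) no prior violation — met.
(b) = F AND T = false.
(2): T OR F → true.
So Overall is satisfied (T AND T).

Yes — lawful.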